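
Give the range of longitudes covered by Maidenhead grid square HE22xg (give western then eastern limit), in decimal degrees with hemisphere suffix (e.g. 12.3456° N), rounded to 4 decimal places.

34.0833° W, 34.0000° W

Field H=7, E=4: +7·20° lon, +4·10° lat → SW at lon -40°, lat -50°.
Square 2, 2: +2·2° lon, +2·1° lat → SW at lon -36°, lat -48°.
Subsquare x=23, g=6: +23·0.0833333° lon, +6·0.0416667° lat → SW at lon -34.0833°, lat -47.75°.
Cell spans 0.0833333° lon × 0.0416667° lat.
west 34.0833° W, east 34.0000° W.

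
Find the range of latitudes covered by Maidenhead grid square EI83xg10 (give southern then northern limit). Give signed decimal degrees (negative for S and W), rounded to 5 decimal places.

-6.75000, -6.74583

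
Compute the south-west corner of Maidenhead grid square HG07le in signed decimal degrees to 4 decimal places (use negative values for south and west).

-22.8333, -39.0833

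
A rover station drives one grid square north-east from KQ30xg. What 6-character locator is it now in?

KQ40ah

Longitude subsquare x = 23; +1 → 24, wraps to 0 = a, carry into square.
Longitude square 3; +1 → 4.
Latitude subsquare g = 6; +1 → 7 = h.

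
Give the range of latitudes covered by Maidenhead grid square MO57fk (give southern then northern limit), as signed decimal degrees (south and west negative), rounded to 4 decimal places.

Field M=12, O=14: +12·20° lon, +14·10° lat → SW at lon 60°, lat 50°.
Square 5, 7: +5·2° lon, +7·1° lat → SW at lon 70°, lat 57°.
Subsquare f=5, k=10: +5·0.0833333° lon, +10·0.0416667° lat → SW at lon 70.4167°, lat 57.4167°.
Cell spans 0.0833333° lon × 0.0416667° lat.
south 57.4167, north 57.4583.

57.4167, 57.4583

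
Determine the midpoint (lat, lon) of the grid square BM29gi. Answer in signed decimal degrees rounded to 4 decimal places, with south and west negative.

39.3542, -155.4583

Field B=1, M=12: +1·20° lon, +12·10° lat → SW at lon -160°, lat 30°.
Square 2, 9: +2·2° lon, +9·1° lat → SW at lon -156°, lat 39°.
Subsquare g=6, i=8: +6·0.0833333° lon, +8·0.0416667° lat → SW at lon -155.5°, lat 39.3333°.
Cell spans 0.0833333° lon × 0.0416667° lat. Centre is SW corner plus half of each.
latitude 39.3542, longitude -155.4583.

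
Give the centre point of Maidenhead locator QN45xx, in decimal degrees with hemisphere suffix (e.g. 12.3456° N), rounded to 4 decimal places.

45.9792° N, 149.9583° E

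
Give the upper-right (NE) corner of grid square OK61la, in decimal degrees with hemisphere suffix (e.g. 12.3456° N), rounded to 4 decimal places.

Field O=14, K=10: +14·20° lon, +10·10° lat → SW at lon 100°, lat 10°.
Square 6, 1: +6·2° lon, +1·1° lat → SW at lon 112°, lat 11°.
Subsquare l=11, a=0: +11·0.0833333° lon, +0·0.0416667° lat → SW at lon 112.917°, lat 11°.
Cell spans 0.0833333° lon × 0.0416667° lat. NE corner is SW corner plus one full cell.
latitude 11.0417° N, longitude 113.0000° E.

11.0417° N, 113.0000° E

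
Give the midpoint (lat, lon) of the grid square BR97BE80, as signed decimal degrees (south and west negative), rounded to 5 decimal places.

87.16875, -141.84583

Field B=1, R=17: +1·20° lon, +17·10° lat → SW at lon -160°, lat 80°.
Square 9, 7: +9·2° lon, +7·1° lat → SW at lon -142°, lat 87°.
Subsquare b=1, e=4: +1·0.0833333° lon, +4·0.0416667° lat → SW at lon -141.917°, lat 87.1667°.
Extended square 8, 0: +8·0.00833333° lon, +0·0.00416667° lat → SW at lon -141.85°, lat 87.1667°.
Cell spans 0.00833333° lon × 0.00416667° lat. Centre is SW corner plus half of each.
latitude 87.16875, longitude -141.84583.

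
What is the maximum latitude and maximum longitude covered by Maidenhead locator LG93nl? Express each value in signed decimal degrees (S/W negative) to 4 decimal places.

-26.5000, 59.1667

Field L=11, G=6: +11·20° lon, +6·10° lat → SW at lon 40°, lat -30°.
Square 9, 3: +9·2° lon, +3·1° lat → SW at lon 58°, lat -27°.
Subsquare n=13, l=11: +13·0.0833333° lon, +11·0.0416667° lat → SW at lon 59.0833°, lat -26.5417°.
Cell spans 0.0833333° lon × 0.0416667° lat. NE corner is SW corner plus one full cell.
latitude -26.5000, longitude 59.1667.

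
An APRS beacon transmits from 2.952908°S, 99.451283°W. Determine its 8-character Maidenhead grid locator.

EI07gb51

Shift to the Maidenhead origin (180°W, 90°S): lon 80.54872, lat 87.04709.
Field (20°×10°, letters A–R): 80.54872/20 → 4 → E, 87.04709/10 → 8 → I; chars EI.
Square (2°×1°, digits 0–9): 0.54872/2 → 0, 7.04709/1 → 7; chars 07.
Subsquare (5′×2.5′, letters a–x): 0.54872/0.0833333 → 6 → g, 0.04709/0.0416667 → 1 → b; chars gb.
Extended square (30″×15″, digits 0–9): 0.04872/0.00833333 → 5, 0.00543/0.00416667 → 1; chars 51.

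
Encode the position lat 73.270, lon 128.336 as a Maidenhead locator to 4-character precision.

PQ43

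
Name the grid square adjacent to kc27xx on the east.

KC37ax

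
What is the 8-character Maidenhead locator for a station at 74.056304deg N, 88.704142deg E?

NQ44ib43

Add 180° to longitude and 90° to latitude: 268.70414, 164.05630.
Field: 268.70414/20 → 13 → N, 164.05630/10 → 16 → Q; chars NQ.
Square: 8.70414/2 → 4, 4.05630/1 → 4; chars 44.
Subsquare: 0.70414/0.0833333 → 8 → i, 0.05630/0.0416667 → 1 → b; chars ib.
Extended square: 0.03748/0.00833333 → 4, 0.01464/0.00416667 → 3; chars 43.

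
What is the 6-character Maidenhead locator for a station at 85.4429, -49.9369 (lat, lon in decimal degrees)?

GR55ak

Shift to the Maidenhead origin (180°W, 90°S): lon 130.0631, lat 175.4429.
Field: 130.0631/20 → 6 → G, 175.4429/10 → 17 → R; chars GR.
Square: 10.0631/2 → 5, 5.4429/1 → 5; chars 55.
Subsquare: 0.0631/0.0833333 → 0 → a, 0.4429/0.0416667 → 10 → k; chars ak.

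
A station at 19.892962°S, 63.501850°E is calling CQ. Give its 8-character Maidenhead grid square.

MH10sc05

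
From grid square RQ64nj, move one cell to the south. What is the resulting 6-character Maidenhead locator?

RQ64ni

Latitude subsquare j = 9; −1 → 8 = i.
The longitude characters are unchanged.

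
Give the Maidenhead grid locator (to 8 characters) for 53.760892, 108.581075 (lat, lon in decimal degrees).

OO43gs92

Add 180° to longitude and 90° to latitude: 288.58107, 143.76089.
Field (20°×10°, letters A–R): lon ⌊288.58107/20⌋ = 14 → O; lat ⌊143.76089/10⌋ = 14 → O.
Square (2°×1°, digits 0–9): lon ⌊8.58107/2⌋ = 4; lat ⌊3.76089/1⌋ = 3.
Subsquare (5′×2.5′, letters a–x): lon ⌊0.58107/0.0833333⌋ = 6 → g; lat ⌊0.76089/0.0416667⌋ = 18 → s.
Extended square (30″×15″, digits 0–9): lon ⌊0.08107/0.00833333⌋ = 9; lat ⌊0.01089/0.00416667⌋ = 2.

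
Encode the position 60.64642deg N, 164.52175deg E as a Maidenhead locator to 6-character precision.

RP20gp

Shift to the Maidenhead origin (180°W, 90°S): lon 344.5217, lat 150.6464.
Field (20°×10°, letters A–R): lon ⌊344.5217/20⌋ = 17 → R; lat ⌊150.6464/10⌋ = 15 → P.
Square (2°×1°, digits 0–9): lon ⌊4.5217/2⌋ = 2; lat ⌊0.6464/1⌋ = 0.
Subsquare (5′×2.5′, letters a–x): lon ⌊0.5217/0.0833333⌋ = 6 → g; lat ⌊0.6464/0.0416667⌋ = 15 → p.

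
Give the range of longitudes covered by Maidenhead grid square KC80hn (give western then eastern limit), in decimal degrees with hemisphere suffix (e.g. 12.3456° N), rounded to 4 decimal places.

36.5833° E, 36.6667° E

Field K=10, C=2: +10·20° lon, +2·10° lat → SW at lon 20°, lat -70°.
Square 8, 0: +8·2° lon, +0·1° lat → SW at lon 36°, lat -70°.
Subsquare h=7, n=13: +7·0.0833333° lon, +13·0.0416667° lat → SW at lon 36.5833°, lat -69.4583°.
Cell spans 0.0833333° lon × 0.0416667° lat.
west 36.5833° E, east 36.6667° E.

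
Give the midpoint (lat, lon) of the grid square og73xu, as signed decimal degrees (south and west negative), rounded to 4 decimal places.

Field O=14, G=6: +14·20° lon, +6·10° lat → SW at lon 100°, lat -30°.
Square 7, 3: +7·2° lon, +3·1° lat → SW at lon 114°, lat -27°.
Subsquare x=23, u=20: +23·0.0833333° lon, +20·0.0416667° lat → SW at lon 115.917°, lat -26.1667°.
Cell spans 0.0833333° lon × 0.0416667° lat. Centre is SW corner plus half of each.
latitude -26.1458, longitude 115.9583.

-26.1458, 115.9583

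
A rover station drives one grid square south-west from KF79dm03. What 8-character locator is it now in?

KF79cm92

Longitude extended square 0; −1 → -1, wraps to 9, carry into subsquare.
Longitude subsquare d = 3; −1 → 2 = c.
Latitude extended square 3; −1 → 2.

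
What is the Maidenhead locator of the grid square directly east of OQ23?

Longitude square 2; +1 → 3.
The latitude characters are unchanged.

OQ33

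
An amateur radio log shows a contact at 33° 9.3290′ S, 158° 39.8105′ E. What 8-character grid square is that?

QF96hu92

Offset from 180°W / 90°S: lon 338.66351°, lat 56.84452°.
Field: 338.66351/20 → 16 → Q, 56.84452/10 → 5 → F; chars QF.
Square: 18.66351/2 → 9, 6.84452/1 → 6; chars 96.
Subsquare: 0.66351/0.0833333 → 7 → h, 0.84452/0.0416667 → 20 → u; chars hu.
Extended square: 0.08017/0.00833333 → 9, 0.01118/0.00416667 → 2; chars 92.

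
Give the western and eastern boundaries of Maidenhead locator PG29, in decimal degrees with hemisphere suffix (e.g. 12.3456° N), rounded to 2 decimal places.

124.00° E, 126.00° E

Field P=15, G=6: +15·20° lon, +6·10° lat → SW at lon 120°, lat -30°.
Square 2, 9: +2·2° lon, +9·1° lat → SW at lon 124°, lat -21°.
Cell spans 2° lon × 1° lat.
west 124.00° E, east 126.00° E.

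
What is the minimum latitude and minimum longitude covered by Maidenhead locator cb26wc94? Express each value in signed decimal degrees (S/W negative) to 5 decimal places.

-73.90000, -134.09167

Field C=2, B=1: +2·20° lon, +1·10° lat → SW at lon -140°, lat -80°.
Square 2, 6: +2·2° lon, +6·1° lat → SW at lon -136°, lat -74°.
Subsquare w=22, c=2: +22·0.0833333° lon, +2·0.0416667° lat → SW at lon -134.167°, lat -73.9167°.
Extended square 9, 4: +9·0.00833333° lon, +4·0.00416667° lat → SW at lon -134.092°, lat -73.9°.
latitude -73.90000, longitude -134.09167.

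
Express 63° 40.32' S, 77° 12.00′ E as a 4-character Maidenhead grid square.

MC86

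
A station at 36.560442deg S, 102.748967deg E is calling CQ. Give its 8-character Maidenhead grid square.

Shift to the Maidenhead origin (180°W, 90°S): lon 282.74897, lat 53.43956.
Field: 282.74897/20 → 14 → O, 53.43956/10 → 5 → F; chars OF.
Square: 2.74897/2 → 1, 3.43956/1 → 3; chars 13.
Subsquare: 0.74897/0.0833333 → 8 → i, 0.43956/0.0416667 → 10 → k; chars ik.
Extended square: 0.08230/0.00833333 → 9, 0.02289/0.00416667 → 5; chars 95.

OF13ik95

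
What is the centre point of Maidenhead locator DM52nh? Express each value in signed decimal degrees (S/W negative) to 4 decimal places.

32.3125, -108.8750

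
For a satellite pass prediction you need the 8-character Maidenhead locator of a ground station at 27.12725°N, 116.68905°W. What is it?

Shift to the Maidenhead origin (180°W, 90°S): lon 63.31095, lat 117.12725.
Field: lon ⌊63.31095/20⌋ = 3 → D; lat ⌊117.12725/10⌋ = 11 → L.
Square: lon ⌊3.31095/2⌋ = 1; lat ⌊7.12725/1⌋ = 7.
Subsquare: lon ⌊1.31095/0.0833333⌋ = 15 → p; lat ⌊0.12725/0.0416667⌋ = 3 → d.
Extended square: lon ⌊0.06095/0.00833333⌋ = 7; lat ⌊0.00225/0.00416667⌋ = 0.

DL17pd70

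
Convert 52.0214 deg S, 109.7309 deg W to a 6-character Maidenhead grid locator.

Shift to the Maidenhead origin (180°W, 90°S): lon 70.2691, lat 37.9786.
Field: 70.2691/20 → 3 → D, 37.9786/10 → 3 → D; chars DD.
Square: 10.2691/2 → 5, 7.9786/1 → 7; chars 57.
Subsquare: 0.2691/0.0833333 → 3 → d, 0.9786/0.0416667 → 23 → x; chars dx.

DD57dx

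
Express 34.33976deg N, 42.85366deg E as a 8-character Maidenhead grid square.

LM14ki21

Add 180° to longitude and 90° to latitude: 222.85366, 124.33976.
Field: lon ⌊222.85366/20⌋ = 11 → L; lat ⌊124.33976/10⌋ = 12 → M.
Square: lon ⌊2.85366/2⌋ = 1; lat ⌊4.33976/1⌋ = 4.
Subsquare: lon ⌊0.85366/0.0833333⌋ = 10 → k; lat ⌊0.33976/0.0416667⌋ = 8 → i.
Extended square: lon ⌊0.02033/0.00833333⌋ = 2; lat ⌊0.00643/0.00416667⌋ = 1.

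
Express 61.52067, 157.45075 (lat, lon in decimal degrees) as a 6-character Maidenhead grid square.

Offset from 180°W / 90°S: lon 337.4507°, lat 151.5207°.
Field: 337.4507/20 → 16 → Q, 151.5207/10 → 15 → P; chars QP.
Square: 17.4507/2 → 8, 1.5207/1 → 1; chars 81.
Subsquare: 1.4507/0.0833333 → 17 → r, 0.5207/0.0416667 → 12 → m; chars rm.

QP81rm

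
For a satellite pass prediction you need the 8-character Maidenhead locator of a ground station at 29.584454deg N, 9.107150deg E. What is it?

JL49no20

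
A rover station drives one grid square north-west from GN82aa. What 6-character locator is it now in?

Longitude subsquare a = 0; −1 → -1, wraps to 23 = x, carry into square.
Longitude square 8; −1 → 7.
Latitude subsquare a = 0; +1 → 1 = b.

GN72xb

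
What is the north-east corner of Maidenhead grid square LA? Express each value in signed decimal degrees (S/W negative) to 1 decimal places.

Field L=11, A=0: +11·20° lon, +0·10° lat → SW at lon 40°, lat -90°.
Cell spans 20° lon × 10° lat. NE corner is SW corner plus one full cell.
latitude -80.0, longitude 60.0.

-80.0, 60.0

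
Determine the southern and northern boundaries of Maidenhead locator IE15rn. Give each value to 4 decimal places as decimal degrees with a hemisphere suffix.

Field I=8, E=4: +8·20° lon, +4·10° lat → SW at lon -20°, lat -50°.
Square 1, 5: +1·2° lon, +5·1° lat → SW at lon -18°, lat -45°.
Subsquare r=17, n=13: +17·0.0833333° lon, +13·0.0416667° lat → SW at lon -16.5833°, lat -44.4583°.
Cell spans 0.0833333° lon × 0.0416667° lat.
south 44.4583° S, north 44.4167° S.

44.4583° S, 44.4167° S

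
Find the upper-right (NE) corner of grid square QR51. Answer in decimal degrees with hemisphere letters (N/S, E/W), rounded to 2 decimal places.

Field Q=16, R=17: +16·20° lon, +17·10° lat → SW at lon 140°, lat 80°.
Square 5, 1: +5·2° lon, +1·1° lat → SW at lon 150°, lat 81°.
Cell spans 2° lon × 1° lat. NE corner is SW corner plus one full cell.
latitude 82.00° N, longitude 152.00° E.

82.00° N, 152.00° E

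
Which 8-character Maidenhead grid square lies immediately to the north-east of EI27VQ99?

EI27wr00

Longitude extended square 9; +1 → 10, wraps to 0, carry into subsquare.
Longitude subsquare v = 21; +1 → 22 = w.
Latitude extended square 9; +1 → 10, wraps to 0, carry into subsquare.
Latitude subsquare q = 16; +1 → 17 = r.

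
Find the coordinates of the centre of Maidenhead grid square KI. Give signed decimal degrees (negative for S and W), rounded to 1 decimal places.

-5.0, 30.0

Field K=10, I=8: +10·20° lon, +8·10° lat → SW at lon 20°, lat -10°.
Cell spans 20° lon × 10° lat. Centre is SW corner plus half of each.
latitude -5.0, longitude 30.0.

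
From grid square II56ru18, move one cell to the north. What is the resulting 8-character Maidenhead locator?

Latitude extended square 8; +1 → 9.
The longitude characters are unchanged.

II56ru19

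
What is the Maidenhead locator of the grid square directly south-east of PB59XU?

PB69at

Longitude subsquare x = 23; +1 → 24, wraps to 0 = a, carry into square.
Longitude square 5; +1 → 6.
Latitude subsquare u = 20; −1 → 19 = t.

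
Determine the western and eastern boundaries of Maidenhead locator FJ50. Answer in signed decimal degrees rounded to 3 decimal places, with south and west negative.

-70.000, -68.000

Field F=5, J=9: +5·20° lon, +9·10° lat → SW at lon -80°, lat 0°.
Square 5, 0: +5·2° lon, +0·1° lat → SW at lon -70°, lat 0°.
Cell spans 2° lon × 1° lat.
west -70.000, east -68.000.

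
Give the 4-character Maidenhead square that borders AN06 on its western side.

RN96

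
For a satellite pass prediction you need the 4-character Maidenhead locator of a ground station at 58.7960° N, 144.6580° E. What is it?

Shift to the Maidenhead origin (180°W, 90°S): lon 324.66, lat 148.80.
Field (20°×10°, letters A–R): 324.66/20 → 16 → Q, 148.80/10 → 14 → O; chars QO.
Square (2°×1°, digits 0–9): 4.66/2 → 2, 8.80/1 → 8; chars 28.

QO28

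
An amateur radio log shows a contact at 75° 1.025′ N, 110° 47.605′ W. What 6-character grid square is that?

Add 180° to longitude and 90° to latitude: 69.2066, 165.0171.
Field (20°×10°, letters A–R): lon ⌊69.2066/20⌋ = 3 → D; lat ⌊165.0171/10⌋ = 16 → Q.
Square (2°×1°, digits 0–9): lon ⌊9.2066/2⌋ = 4; lat ⌊5.0171/1⌋ = 5.
Subsquare (5′×2.5′, letters a–x): lon ⌊1.2066/0.0833333⌋ = 14 → o; lat ⌊0.0171/0.0416667⌋ = 0 → a.

DQ45oa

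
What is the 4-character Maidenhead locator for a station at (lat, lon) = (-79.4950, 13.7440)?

Add 180° to longitude and 90° to latitude: 193.74, 10.50.
Field (20°×10°, letters A–R): lon ⌊193.74/20⌋ = 9 → J; lat ⌊10.50/10⌋ = 1 → B.
Square (2°×1°, digits 0–9): lon ⌊13.74/2⌋ = 6; lat ⌊0.50/1⌋ = 0.

JB60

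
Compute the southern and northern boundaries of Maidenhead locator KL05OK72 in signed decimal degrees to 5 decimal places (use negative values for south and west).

Field K=10, L=11: +10·20° lon, +11·10° lat → SW at lon 20°, lat 20°.
Square 0, 5: +0·2° lon, +5·1° lat → SW at lon 20°, lat 25°.
Subsquare o=14, k=10: +14·0.0833333° lon, +10·0.0416667° lat → SW at lon 21.1667°, lat 25.4167°.
Extended square 7, 2: +7·0.00833333° lon, +2·0.00416667° lat → SW at lon 21.225°, lat 25.425°.
Cell spans 0.00833333° lon × 0.00416667° lat.
south 25.42500, north 25.42917.

25.42500, 25.42917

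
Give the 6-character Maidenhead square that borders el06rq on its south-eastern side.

EL06sp

Longitude subsquare r = 17; +1 → 18 = s.
Latitude subsquare q = 16; −1 → 15 = p.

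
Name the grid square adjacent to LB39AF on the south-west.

LB29xe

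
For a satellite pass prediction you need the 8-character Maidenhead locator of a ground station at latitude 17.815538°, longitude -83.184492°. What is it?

Offset from 180°W / 90°S: lon 96.81551°, lat 107.81554°.
Field (20°×10°, letters A–R): 96.81551/20 → 4 → E, 107.81554/10 → 10 → K; chars EK.
Square (2°×1°, digits 0–9): 16.81551/2 → 8, 7.81554/1 → 7; chars 87.
Subsquare (5′×2.5′, letters a–x): 0.81551/0.0833333 → 9 → j, 0.81554/0.0416667 → 19 → t; chars jt.
Extended square (30″×15″, digits 0–9): 0.06551/0.00833333 → 7, 0.02387/0.00416667 → 5; chars 75.

EK87jt75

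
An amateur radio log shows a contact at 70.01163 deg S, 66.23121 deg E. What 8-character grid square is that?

MB39cx77

Add 180° to longitude and 90° to latitude: 246.23121, 19.98837.
Field: lon ⌊246.23121/20⌋ = 12 → M; lat ⌊19.98837/10⌋ = 1 → B.
Square: lon ⌊6.23121/2⌋ = 3; lat ⌊9.98837/1⌋ = 9.
Subsquare: lon ⌊0.23121/0.0833333⌋ = 2 → c; lat ⌊0.98837/0.0416667⌋ = 23 → x.
Extended square: lon ⌊0.06454/0.00833333⌋ = 7; lat ⌊0.03004/0.00416667⌋ = 7.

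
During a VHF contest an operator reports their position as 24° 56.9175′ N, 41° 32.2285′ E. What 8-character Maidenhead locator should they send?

Offset from 180°W / 90°S: lon 221.53714°, lat 114.94862°.
Field (20°×10°, letters A–R): 221.53714/20 → 11 → L, 114.94862/10 → 11 → L; chars LL.
Square (2°×1°, digits 0–9): 1.53714/2 → 0, 4.94862/1 → 4; chars 04.
Subsquare (5′×2.5′, letters a–x): 1.53714/0.0833333 → 18 → s, 0.94862/0.0416667 → 22 → w; chars sw.
Extended square (30″×15″, digits 0–9): 0.03714/0.00833333 → 4, 0.03196/0.00416667 → 7; chars 47.

LL04sw47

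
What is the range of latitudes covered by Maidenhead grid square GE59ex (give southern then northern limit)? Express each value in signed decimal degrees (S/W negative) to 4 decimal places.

Field G=6, E=4: +6·20° lon, +4·10° lat → SW at lon -60°, lat -50°.
Square 5, 9: +5·2° lon, +9·1° lat → SW at lon -50°, lat -41°.
Subsquare e=4, x=23: +4·0.0833333° lon, +23·0.0416667° lat → SW at lon -49.6667°, lat -40.0417°.
Cell spans 0.0833333° lon × 0.0416667° lat.
south -40.0417, north -40.0000.

-40.0417, -40.0000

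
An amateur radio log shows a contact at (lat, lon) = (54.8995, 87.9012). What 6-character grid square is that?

Offset from 180°W / 90°S: lon 267.9012°, lat 144.8995°.
Field: lon ⌊267.9012/20⌋ = 13 → N; lat ⌊144.8995/10⌋ = 14 → O.
Square: lon ⌊7.9012/2⌋ = 3; lat ⌊4.8995/1⌋ = 4.
Subsquare: lon ⌊1.9012/0.0833333⌋ = 22 → w; lat ⌊0.8995/0.0416667⌋ = 21 → v.

NO34wv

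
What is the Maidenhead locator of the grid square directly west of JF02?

Longitude square 0; −1 → -1, wraps to 9, carry into field.
Longitude field J = 9; −1 → 8 = I.
The latitude characters are unchanged.

IF92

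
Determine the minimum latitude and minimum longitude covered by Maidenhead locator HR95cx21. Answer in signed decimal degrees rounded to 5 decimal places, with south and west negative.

85.96250, -21.81667

Field H=7, R=17: +7·20° lon, +17·10° lat → SW at lon -40°, lat 80°.
Square 9, 5: +9·2° lon, +5·1° lat → SW at lon -22°, lat 85°.
Subsquare c=2, x=23: +2·0.0833333° lon, +23·0.0416667° lat → SW at lon -21.8333°, lat 85.9583°.
Extended square 2, 1: +2·0.00833333° lon, +1·0.00416667° lat → SW at lon -21.8167°, lat 85.9625°.
latitude 85.96250, longitude -21.81667.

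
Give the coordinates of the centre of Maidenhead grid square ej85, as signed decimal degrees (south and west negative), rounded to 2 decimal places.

Field E=4, J=9: +4·20° lon, +9·10° lat → SW at lon -100°, lat 0°.
Square 8, 5: +8·2° lon, +5·1° lat → SW at lon -84°, lat 5°.
Cell spans 2° lon × 1° lat. Centre is SW corner plus half of each.
latitude 5.50, longitude -83.00.

5.50, -83.00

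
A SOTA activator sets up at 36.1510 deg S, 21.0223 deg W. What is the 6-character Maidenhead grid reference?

HF93lu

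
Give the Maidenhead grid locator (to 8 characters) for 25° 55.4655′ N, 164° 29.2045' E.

Shift to the Maidenhead origin (180°W, 90°S): lon 344.48674, lat 115.92442.
Field (20°×10°, letters A–R): 344.48674/20 → 17 → R, 115.92442/10 → 11 → L; chars RL.
Square (2°×1°, digits 0–9): 4.48674/2 → 2, 5.92442/1 → 5; chars 25.
Subsquare (5′×2.5′, letters a–x): 0.48674/0.0833333 → 5 → f, 0.92442/0.0416667 → 22 → w; chars fw.
Extended square (30″×15″, digits 0–9): 0.07007/0.00833333 → 8, 0.00776/0.00416667 → 1; chars 81.

RL25fw81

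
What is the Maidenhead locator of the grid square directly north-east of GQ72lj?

GQ72mk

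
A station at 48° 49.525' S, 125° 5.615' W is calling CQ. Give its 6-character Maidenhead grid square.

Shift to the Maidenhead origin (180°W, 90°S): lon 54.9064, lat 41.1746.
Field: lon ⌊54.9064/20⌋ = 2 → C; lat ⌊41.1746/10⌋ = 4 → E.
Square: lon ⌊14.9064/2⌋ = 7; lat ⌊1.1746/1⌋ = 1.
Subsquare: lon ⌊0.9064/0.0833333⌋ = 10 → k; lat ⌊0.1746/0.0416667⌋ = 4 → e.

CE71ke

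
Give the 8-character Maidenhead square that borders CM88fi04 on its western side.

Longitude extended square 0; −1 → -1, wraps to 9, carry into subsquare.
Longitude subsquare f = 5; −1 → 4 = e.
The latitude characters are unchanged.

CM88ei94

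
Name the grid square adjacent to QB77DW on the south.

Latitude subsquare w = 22; −1 → 21 = v.
The longitude characters are unchanged.

QB77dv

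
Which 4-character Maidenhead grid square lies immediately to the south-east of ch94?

DH03

Longitude square 9; +1 → 10, wraps to 0, carry into field.
Longitude field C = 2; +1 → 3 = D.
Latitude square 4; −1 → 3.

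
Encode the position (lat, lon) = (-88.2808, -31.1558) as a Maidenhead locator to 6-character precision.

HA41kr

Offset from 180°W / 90°S: lon 148.8442°, lat 1.7192°.
Field: lon ⌊148.8442/20⌋ = 7 → H; lat ⌊1.7192/10⌋ = 0 → A.
Square: lon ⌊8.8442/2⌋ = 4; lat ⌊1.7192/1⌋ = 1.
Subsquare: lon ⌊0.8442/0.0833333⌋ = 10 → k; lat ⌊0.7192/0.0416667⌋ = 17 → r.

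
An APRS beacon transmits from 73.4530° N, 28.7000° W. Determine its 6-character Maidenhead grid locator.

Offset from 180°W / 90°S: lon 151.3000°, lat 163.4530°.
Field: 151.3000/20 → 7 → H, 163.4530/10 → 16 → Q; chars HQ.
Square: 11.3000/2 → 5, 3.4530/1 → 3; chars 53.
Subsquare: 1.3000/0.0833333 → 15 → p, 0.4530/0.0416667 → 10 → k; chars pk.

HQ53pk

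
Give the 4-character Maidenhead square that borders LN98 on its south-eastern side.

MN07

Longitude square 9; +1 → 10, wraps to 0, carry into field.
Longitude field L = 11; +1 → 12 = M.
Latitude square 8; −1 → 7.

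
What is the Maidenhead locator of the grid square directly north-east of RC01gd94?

RC01hd05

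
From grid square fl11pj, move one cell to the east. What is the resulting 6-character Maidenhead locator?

FL11qj

Longitude subsquare p = 15; +1 → 16 = q.
The latitude characters are unchanged.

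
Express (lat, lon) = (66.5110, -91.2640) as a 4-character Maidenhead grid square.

EP46

Add 180° to longitude and 90° to latitude: 88.74, 156.51.
Field (20°×10°, letters A–R): lon ⌊88.74/20⌋ = 4 → E; lat ⌊156.51/10⌋ = 15 → P.
Square (2°×1°, digits 0–9): lon ⌊8.74/2⌋ = 4; lat ⌊6.51/1⌋ = 6.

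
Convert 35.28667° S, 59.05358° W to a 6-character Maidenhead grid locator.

GF04lr

Shift to the Maidenhead origin (180°W, 90°S): lon 120.9464, lat 54.7133.
Field: lon ⌊120.9464/20⌋ = 6 → G; lat ⌊54.7133/10⌋ = 5 → F.
Square: lon ⌊0.9464/2⌋ = 0; lat ⌊4.7133/1⌋ = 4.
Subsquare: lon ⌊0.9464/0.0833333⌋ = 11 → l; lat ⌊0.7133/0.0416667⌋ = 17 → r.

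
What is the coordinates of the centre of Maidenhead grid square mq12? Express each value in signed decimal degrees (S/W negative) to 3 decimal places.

Field M=12, Q=16: +12·20° lon, +16·10° lat → SW at lon 60°, lat 70°.
Square 1, 2: +1·2° lon, +2·1° lat → SW at lon 62°, lat 72°.
Cell spans 2° lon × 1° lat. Centre is SW corner plus half of each.
latitude 72.500, longitude 63.000.

72.500, 63.000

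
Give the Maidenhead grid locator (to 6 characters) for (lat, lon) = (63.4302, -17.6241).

IP13ek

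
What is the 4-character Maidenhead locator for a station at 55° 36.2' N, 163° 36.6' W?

AO85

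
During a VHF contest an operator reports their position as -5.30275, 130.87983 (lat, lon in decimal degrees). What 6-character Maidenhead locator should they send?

Shift to the Maidenhead origin (180°W, 90°S): lon 310.8798, lat 84.6972.
Field (20°×10°, letters A–R): lon ⌊310.8798/20⌋ = 15 → P; lat ⌊84.6972/10⌋ = 8 → I.
Square (2°×1°, digits 0–9): lon ⌊10.8798/2⌋ = 5; lat ⌊4.6972/1⌋ = 4.
Subsquare (5′×2.5′, letters a–x): lon ⌊0.8798/0.0833333⌋ = 10 → k; lat ⌊0.6972/0.0416667⌋ = 16 → q.

PI54kq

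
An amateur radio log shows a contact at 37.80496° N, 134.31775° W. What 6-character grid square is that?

CM27ut

Shift to the Maidenhead origin (180°W, 90°S): lon 45.6823, lat 127.8050.
Field: 45.6823/20 → 2 → C, 127.8050/10 → 12 → M; chars CM.
Square: 5.6823/2 → 2, 7.8050/1 → 7; chars 27.
Subsquare: 1.6823/0.0833333 → 20 → u, 0.8050/0.0416667 → 19 → t; chars ut.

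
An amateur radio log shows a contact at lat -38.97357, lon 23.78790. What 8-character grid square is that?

Add 180° to longitude and 90° to latitude: 203.78790, 51.02643.
Field: 203.78790/20 → 10 → K, 51.02643/10 → 5 → F; chars KF.
Square: 3.78790/2 → 1, 1.02643/1 → 1; chars 11.
Subsquare: 1.78790/0.0833333 → 21 → v, 0.02643/0.0416667 → 0 → a; chars va.
Extended square: 0.03790/0.00833333 → 4, 0.02643/0.00416667 → 6; chars 46.

KF11va46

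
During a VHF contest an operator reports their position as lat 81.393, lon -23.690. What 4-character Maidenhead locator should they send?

HR81

Offset from 180°W / 90°S: lon 156.31°, lat 171.39°.
Field (20°×10°, letters A–R): 156.31/20 → 7 → H, 171.39/10 → 17 → R; chars HR.
Square (2°×1°, digits 0–9): 16.31/2 → 8, 1.39/1 → 1; chars 81.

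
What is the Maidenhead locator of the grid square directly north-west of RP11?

RP02

Longitude square 1; −1 → 0.
Latitude square 1; +1 → 2.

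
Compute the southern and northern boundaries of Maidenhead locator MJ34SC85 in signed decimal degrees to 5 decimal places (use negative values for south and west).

Field M=12, J=9: +12·20° lon, +9·10° lat → SW at lon 60°, lat 0°.
Square 3, 4: +3·2° lon, +4·1° lat → SW at lon 66°, lat 4°.
Subsquare s=18, c=2: +18·0.0833333° lon, +2·0.0416667° lat → SW at lon 67.5°, lat 4.08333°.
Extended square 8, 5: +8·0.00833333° lon, +5·0.00416667° lat → SW at lon 67.5667°, lat 4.10417°.
Cell spans 0.00833333° lon × 0.00416667° lat.
south 4.10417, north 4.10833.

4.10417, 4.10833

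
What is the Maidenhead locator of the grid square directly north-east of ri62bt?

Longitude subsquare b = 1; +1 → 2 = c.
Latitude subsquare t = 19; +1 → 20 = u.

RI62cu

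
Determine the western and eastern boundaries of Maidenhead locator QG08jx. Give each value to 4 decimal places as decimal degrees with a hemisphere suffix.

140.7500° E, 140.8333° E

Field Q=16, G=6: +16·20° lon, +6·10° lat → SW at lon 140°, lat -30°.
Square 0, 8: +0·2° lon, +8·1° lat → SW at lon 140°, lat -22°.
Subsquare j=9, x=23: +9·0.0833333° lon, +23·0.0416667° lat → SW at lon 140.75°, lat -21.0417°.
Cell spans 0.0833333° lon × 0.0416667° lat.
west 140.7500° E, east 140.8333° E.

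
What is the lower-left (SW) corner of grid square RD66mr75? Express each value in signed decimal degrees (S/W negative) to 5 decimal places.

Field R=17, D=3: +17·20° lon, +3·10° lat → SW at lon 160°, lat -60°.
Square 6, 6: +6·2° lon, +6·1° lat → SW at lon 172°, lat -54°.
Subsquare m=12, r=17: +12·0.0833333° lon, +17·0.0416667° lat → SW at lon 173°, lat -53.2917°.
Extended square 7, 5: +7·0.00833333° lon, +5·0.00416667° lat → SW at lon 173.058°, lat -53.2708°.
latitude -53.27083, longitude 173.05833.

-53.27083, 173.05833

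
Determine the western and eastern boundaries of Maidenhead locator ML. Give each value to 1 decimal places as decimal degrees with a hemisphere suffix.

Field M=12, L=11: +12·20° lon, +11·10° lat → SW at lon 60°, lat 20°.
Cell spans 20° lon × 10° lat.
west 60.0° E, east 80.0° E.

60.0° E, 80.0° E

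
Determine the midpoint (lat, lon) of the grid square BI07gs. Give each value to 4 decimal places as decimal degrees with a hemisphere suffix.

2.2292° S, 159.4583° W

Field B=1, I=8: +1·20° lon, +8·10° lat → SW at lon -160°, lat -10°.
Square 0, 7: +0·2° lon, +7·1° lat → SW at lon -160°, lat -3°.
Subsquare g=6, s=18: +6·0.0833333° lon, +18·0.0416667° lat → SW at lon -159.5°, lat -2.25°.
Cell spans 0.0833333° lon × 0.0416667° lat. Centre is SW corner plus half of each.
latitude 2.2292° S, longitude 159.4583° W.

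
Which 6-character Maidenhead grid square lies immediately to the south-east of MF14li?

MF14mh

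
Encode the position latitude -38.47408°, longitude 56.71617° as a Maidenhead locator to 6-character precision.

Offset from 180°W / 90°S: lon 236.7162°, lat 51.5259°.
Field: lon ⌊236.7162/20⌋ = 11 → L; lat ⌊51.5259/10⌋ = 5 → F.
Square: lon ⌊16.7162/2⌋ = 8; lat ⌊1.5259/1⌋ = 1.
Subsquare: lon ⌊0.7162/0.0833333⌋ = 8 → i; lat ⌊0.5259/0.0416667⌋ = 12 → m.

LF81im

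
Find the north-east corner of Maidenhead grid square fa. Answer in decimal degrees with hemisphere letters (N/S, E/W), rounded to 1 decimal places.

Field F=5, A=0: +5·20° lon, +0·10° lat → SW at lon -80°, lat -90°.
Cell spans 20° lon × 10° lat. NE corner is SW corner plus one full cell.
latitude 80.0° S, longitude 60.0° W.

80.0° S, 60.0° W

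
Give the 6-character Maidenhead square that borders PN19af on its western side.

Longitude subsquare a = 0; −1 → -1, wraps to 23 = x, carry into square.
Longitude square 1; −1 → 0.
The latitude characters are unchanged.

PN09xf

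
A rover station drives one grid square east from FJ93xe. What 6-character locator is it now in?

GJ03ae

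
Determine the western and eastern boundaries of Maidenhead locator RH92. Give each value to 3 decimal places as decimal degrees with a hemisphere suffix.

Field R=17, H=7: +17·20° lon, +7·10° lat → SW at lon 160°, lat -20°.
Square 9, 2: +9·2° lon, +2·1° lat → SW at lon 178°, lat -18°.
Cell spans 2° lon × 1° lat.
west 178.000° E, east 180.000° E.

178.000° E, 180.000° E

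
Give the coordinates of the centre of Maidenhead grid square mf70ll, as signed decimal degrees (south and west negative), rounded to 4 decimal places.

-39.5208, 74.9583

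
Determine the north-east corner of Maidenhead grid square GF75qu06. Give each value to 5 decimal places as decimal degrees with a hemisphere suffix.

34.13750° S, 44.65833° W

Field G=6, F=5: +6·20° lon, +5·10° lat → SW at lon -60°, lat -40°.
Square 7, 5: +7·2° lon, +5·1° lat → SW at lon -46°, lat -35°.
Subsquare q=16, u=20: +16·0.0833333° lon, +20·0.0416667° lat → SW at lon -44.6667°, lat -34.1667°.
Extended square 0, 6: +0·0.00833333° lon, +6·0.00416667° lat → SW at lon -44.6667°, lat -34.1417°.
Cell spans 0.00833333° lon × 0.00416667° lat. NE corner is SW corner plus one full cell.
latitude 34.13750° S, longitude 44.65833° W.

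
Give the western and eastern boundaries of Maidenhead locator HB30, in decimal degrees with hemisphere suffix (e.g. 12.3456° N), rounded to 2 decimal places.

Field H=7, B=1: +7·20° lon, +1·10° lat → SW at lon -40°, lat -80°.
Square 3, 0: +3·2° lon, +0·1° lat → SW at lon -34°, lat -80°.
Cell spans 2° lon × 1° lat.
west 34.00° W, east 32.00° W.

34.00° W, 32.00° W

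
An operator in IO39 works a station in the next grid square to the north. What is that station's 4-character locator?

IP30

Latitude square 9; +1 → 10, wraps to 0, carry into field.
Latitude field O = 14; +1 → 15 = P.
The longitude characters are unchanged.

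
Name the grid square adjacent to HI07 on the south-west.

GI96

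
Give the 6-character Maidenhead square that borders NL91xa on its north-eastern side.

Longitude subsquare x = 23; +1 → 24, wraps to 0 = a, carry into square.
Longitude square 9; +1 → 10, wraps to 0, carry into field.
Longitude field N = 13; +1 → 14 = O.
Latitude subsquare a = 0; +1 → 1 = b.

OL01ab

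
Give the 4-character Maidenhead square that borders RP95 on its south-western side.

RP84

Longitude square 9; −1 → 8.
Latitude square 5; −1 → 4.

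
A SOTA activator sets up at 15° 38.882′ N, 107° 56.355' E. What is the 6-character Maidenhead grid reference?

Shift to the Maidenhead origin (180°W, 90°S): lon 287.9393, lat 105.6480.
Field: 287.9393/20 → 14 → O, 105.6480/10 → 10 → K; chars OK.
Square: 7.9393/2 → 3, 5.6480/1 → 5; chars 35.
Subsquare: 1.9393/0.0833333 → 23 → x, 0.6480/0.0416667 → 15 → p; chars xp.

OK35xp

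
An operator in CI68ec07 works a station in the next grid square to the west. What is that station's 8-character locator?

CI68dc97

Longitude extended square 0; −1 → -1, wraps to 9, carry into subsquare.
Longitude subsquare e = 4; −1 → 3 = d.
The latitude characters are unchanged.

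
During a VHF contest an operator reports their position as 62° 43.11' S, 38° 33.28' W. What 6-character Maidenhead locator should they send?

Offset from 180°W / 90°S: lon 141.4453°, lat 27.2815°.
Field: lon ⌊141.4453/20⌋ = 7 → H; lat ⌊27.2815/10⌋ = 2 → C.
Square: lon ⌊1.4453/2⌋ = 0; lat ⌊7.2815/1⌋ = 7.
Subsquare: lon ⌊1.4453/0.0833333⌋ = 17 → r; lat ⌊0.2815/0.0416667⌋ = 6 → g.

HC07rg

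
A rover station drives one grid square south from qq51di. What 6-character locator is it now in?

Latitude subsquare i = 8; −1 → 7 = h.
The longitude characters are unchanged.

QQ51dh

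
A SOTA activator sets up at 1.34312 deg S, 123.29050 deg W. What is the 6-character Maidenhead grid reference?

CI88ip

Shift to the Maidenhead origin (180°W, 90°S): lon 56.7095, lat 88.6569.
Field: lon ⌊56.7095/20⌋ = 2 → C; lat ⌊88.6569/10⌋ = 8 → I.
Square: lon ⌊16.7095/2⌋ = 8; lat ⌊8.6569/1⌋ = 8.
Subsquare: lon ⌊0.7095/0.0833333⌋ = 8 → i; lat ⌊0.6569/0.0416667⌋ = 15 → p.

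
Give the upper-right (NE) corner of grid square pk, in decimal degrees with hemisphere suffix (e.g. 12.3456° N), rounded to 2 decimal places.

Field P=15, K=10: +15·20° lon, +10·10° lat → SW at lon 120°, lat 10°.
Cell spans 20° lon × 10° lat. NE corner is SW corner plus one full cell.
latitude 20.00° N, longitude 140.00° E.

20.00° N, 140.00° E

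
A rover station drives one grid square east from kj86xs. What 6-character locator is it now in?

Longitude subsquare x = 23; +1 → 24, wraps to 0 = a, carry into square.
Longitude square 8; +1 → 9.
The latitude characters are unchanged.

KJ96as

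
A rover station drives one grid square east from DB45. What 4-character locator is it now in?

Longitude square 4; +1 → 5.
The latitude characters are unchanged.

DB55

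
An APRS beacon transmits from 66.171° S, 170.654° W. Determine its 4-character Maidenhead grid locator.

Shift to the Maidenhead origin (180°W, 90°S): lon 9.35, lat 23.83.
Field (20°×10°, letters A–R): lon ⌊9.35/20⌋ = 0 → A; lat ⌊23.83/10⌋ = 2 → C.
Square (2°×1°, digits 0–9): lon ⌊9.35/2⌋ = 4; lat ⌊3.83/1⌋ = 3.

AC43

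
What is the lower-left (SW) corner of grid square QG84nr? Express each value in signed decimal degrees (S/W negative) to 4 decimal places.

Field Q=16, G=6: +16·20° lon, +6·10° lat → SW at lon 140°, lat -30°.
Square 8, 4: +8·2° lon, +4·1° lat → SW at lon 156°, lat -26°.
Subsquare n=13, r=17: +13·0.0833333° lon, +17·0.0416667° lat → SW at lon 157.083°, lat -25.2917°.
latitude -25.2917, longitude 157.0833.

-25.2917, 157.0833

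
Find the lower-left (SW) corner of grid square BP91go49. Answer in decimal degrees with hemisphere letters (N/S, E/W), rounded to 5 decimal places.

61.62083° N, 141.46667° W

Field B=1, P=15: +1·20° lon, +15·10° lat → SW at lon -160°, lat 60°.
Square 9, 1: +9·2° lon, +1·1° lat → SW at lon -142°, lat 61°.
Subsquare g=6, o=14: +6·0.0833333° lon, +14·0.0416667° lat → SW at lon -141.5°, lat 61.5833°.
Extended square 4, 9: +4·0.00833333° lon, +9·0.00416667° lat → SW at lon -141.467°, lat 61.6208°.
latitude 61.62083° N, longitude 141.46667° W.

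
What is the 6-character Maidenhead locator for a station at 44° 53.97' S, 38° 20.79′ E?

Shift to the Maidenhead origin (180°W, 90°S): lon 218.3465, lat 45.1005.
Field (20°×10°, letters A–R): lon ⌊218.3465/20⌋ = 10 → K; lat ⌊45.1005/10⌋ = 4 → E.
Square (2°×1°, digits 0–9): lon ⌊18.3465/2⌋ = 9; lat ⌊5.1005/1⌋ = 5.
Subsquare (5′×2.5′, letters a–x): lon ⌊0.3465/0.0833333⌋ = 4 → e; lat ⌊0.1005/0.0416667⌋ = 2 → c.

KE95ec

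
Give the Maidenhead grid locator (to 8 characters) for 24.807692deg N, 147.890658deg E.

Offset from 180°W / 90°S: lon 327.89066°, lat 114.80769°.
Field: lon ⌊327.89066/20⌋ = 16 → Q; lat ⌊114.80769/10⌋ = 11 → L.
Square: lon ⌊7.89066/2⌋ = 3; lat ⌊4.80769/1⌋ = 4.
Subsquare: lon ⌊1.89066/0.0833333⌋ = 22 → w; lat ⌊0.80769/0.0416667⌋ = 19 → t.
Extended square: lon ⌊0.05732/0.00833333⌋ = 6; lat ⌊0.01603/0.00416667⌋ = 3.

QL34wt63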